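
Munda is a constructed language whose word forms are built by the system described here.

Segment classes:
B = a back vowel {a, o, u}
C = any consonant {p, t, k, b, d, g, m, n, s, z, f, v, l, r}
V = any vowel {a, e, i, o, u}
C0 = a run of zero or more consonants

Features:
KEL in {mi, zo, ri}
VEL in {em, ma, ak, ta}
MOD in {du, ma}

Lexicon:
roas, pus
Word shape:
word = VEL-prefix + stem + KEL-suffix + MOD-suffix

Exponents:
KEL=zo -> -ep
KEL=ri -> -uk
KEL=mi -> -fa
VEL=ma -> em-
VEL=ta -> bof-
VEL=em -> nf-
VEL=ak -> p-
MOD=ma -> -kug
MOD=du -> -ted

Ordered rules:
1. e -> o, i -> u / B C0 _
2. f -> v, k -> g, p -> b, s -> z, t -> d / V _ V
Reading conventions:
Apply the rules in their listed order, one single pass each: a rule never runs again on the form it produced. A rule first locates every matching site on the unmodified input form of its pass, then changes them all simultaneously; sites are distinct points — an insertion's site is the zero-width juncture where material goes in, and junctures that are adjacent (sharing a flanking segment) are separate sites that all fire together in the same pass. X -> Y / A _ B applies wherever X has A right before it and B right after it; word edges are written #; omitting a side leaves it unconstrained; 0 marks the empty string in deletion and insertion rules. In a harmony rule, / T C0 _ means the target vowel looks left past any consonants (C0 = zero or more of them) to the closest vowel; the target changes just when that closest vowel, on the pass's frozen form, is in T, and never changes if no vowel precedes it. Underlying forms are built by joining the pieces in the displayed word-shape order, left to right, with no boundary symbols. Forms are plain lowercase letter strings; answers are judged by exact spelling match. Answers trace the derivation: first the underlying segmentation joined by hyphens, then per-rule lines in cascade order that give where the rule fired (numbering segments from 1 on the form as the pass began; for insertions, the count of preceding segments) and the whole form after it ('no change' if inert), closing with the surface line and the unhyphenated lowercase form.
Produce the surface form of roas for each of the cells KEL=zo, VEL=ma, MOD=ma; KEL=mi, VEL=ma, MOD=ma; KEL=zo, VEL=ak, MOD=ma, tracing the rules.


cell KEL=zo, VEL=ma, MOD=ma:
underlying: em-roas-ep-kug
1. e -> o, i -> u / B C0 _: fires at position(s) 7: emroasopkug
2. f -> v, k -> g, p -> b, s -> z, t -> d / V _ V: fires at position(s) 6: emroazopkug
surface: emroazopkug

cell KEL=mi, VEL=ma, MOD=ma:
underlying: em-roas-fa-kug
1. e -> o, i -> u / B C0 _: no change
2. f -> v, k -> g, p -> b, s -> z, t -> d / V _ V: fires at position(s) 9: emroasfagug
surface: emroasfagug

cell KEL=zo, VEL=ak, MOD=ma:
underlying: p-roas-ep-kug
1. e -> o, i -> u / B C0 _: fires at position(s) 6: proasopkug
2. f -> v, k -> g, p -> b, s -> z, t -> d / V _ V: fires at position(s) 5: proazopkug
surface: proazopkug


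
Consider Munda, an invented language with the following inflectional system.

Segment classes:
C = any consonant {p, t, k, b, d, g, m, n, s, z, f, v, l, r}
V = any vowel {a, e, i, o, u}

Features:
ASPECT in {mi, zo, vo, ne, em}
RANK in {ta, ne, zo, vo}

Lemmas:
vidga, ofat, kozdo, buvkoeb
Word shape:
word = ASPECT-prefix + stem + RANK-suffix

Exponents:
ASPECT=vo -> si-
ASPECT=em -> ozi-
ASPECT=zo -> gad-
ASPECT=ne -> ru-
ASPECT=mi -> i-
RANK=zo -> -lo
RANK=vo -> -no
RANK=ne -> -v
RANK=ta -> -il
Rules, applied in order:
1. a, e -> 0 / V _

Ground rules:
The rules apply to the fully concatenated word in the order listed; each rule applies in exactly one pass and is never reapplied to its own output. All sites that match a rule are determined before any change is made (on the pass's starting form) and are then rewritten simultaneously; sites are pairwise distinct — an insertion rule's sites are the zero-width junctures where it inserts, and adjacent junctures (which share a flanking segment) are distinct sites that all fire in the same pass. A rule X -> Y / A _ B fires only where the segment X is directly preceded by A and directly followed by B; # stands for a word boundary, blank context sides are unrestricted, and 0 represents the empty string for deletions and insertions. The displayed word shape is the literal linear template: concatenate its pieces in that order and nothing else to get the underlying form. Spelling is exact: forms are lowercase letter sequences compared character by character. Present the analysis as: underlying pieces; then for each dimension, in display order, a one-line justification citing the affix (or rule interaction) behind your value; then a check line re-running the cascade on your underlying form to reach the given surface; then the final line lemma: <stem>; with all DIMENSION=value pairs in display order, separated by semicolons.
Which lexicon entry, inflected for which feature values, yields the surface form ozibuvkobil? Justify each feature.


underlying: ozi-buvkoeb-il
ASPECT=em - signalled by the affix ozi-
RANK=ta - signalled by the affix -il
check: ozibuvkoebil -> ozibuvkobil
lemma: buvkoeb; ASPECT=em; RANK=ta


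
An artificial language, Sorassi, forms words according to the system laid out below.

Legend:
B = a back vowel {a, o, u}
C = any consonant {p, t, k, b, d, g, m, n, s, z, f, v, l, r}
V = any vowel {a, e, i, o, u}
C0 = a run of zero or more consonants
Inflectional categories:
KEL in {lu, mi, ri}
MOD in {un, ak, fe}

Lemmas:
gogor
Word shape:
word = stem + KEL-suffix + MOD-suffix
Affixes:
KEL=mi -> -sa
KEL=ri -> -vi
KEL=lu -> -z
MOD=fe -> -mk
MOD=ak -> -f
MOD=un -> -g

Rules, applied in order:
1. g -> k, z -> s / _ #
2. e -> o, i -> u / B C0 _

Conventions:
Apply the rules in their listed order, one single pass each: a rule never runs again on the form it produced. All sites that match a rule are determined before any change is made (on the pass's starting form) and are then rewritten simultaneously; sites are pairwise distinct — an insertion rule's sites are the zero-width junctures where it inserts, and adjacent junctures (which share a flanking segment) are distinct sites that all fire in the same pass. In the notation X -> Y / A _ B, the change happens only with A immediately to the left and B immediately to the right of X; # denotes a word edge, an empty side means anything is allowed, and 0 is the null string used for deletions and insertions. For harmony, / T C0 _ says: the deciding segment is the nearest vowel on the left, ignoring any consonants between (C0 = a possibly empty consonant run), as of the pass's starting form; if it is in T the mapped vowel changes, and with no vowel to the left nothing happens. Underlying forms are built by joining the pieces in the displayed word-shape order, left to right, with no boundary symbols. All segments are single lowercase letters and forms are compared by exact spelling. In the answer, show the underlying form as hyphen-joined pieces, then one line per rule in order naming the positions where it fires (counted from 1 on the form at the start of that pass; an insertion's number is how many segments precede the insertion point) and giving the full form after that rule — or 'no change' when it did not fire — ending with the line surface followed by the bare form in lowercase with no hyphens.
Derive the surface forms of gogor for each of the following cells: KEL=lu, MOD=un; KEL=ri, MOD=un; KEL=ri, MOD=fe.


cell KEL=lu, MOD=un:
underlying: gogor-z-g
1. g -> k, z -> s / _ #: fires at position(s) 7: gogorzk
2. e -> o, i -> u / B C0 _: no change
surface: gogorzk

cell KEL=ri, MOD=un:
underlying: gogor-vi-g
1. g -> k, z -> s / _ #: fires at position(s) 8: gogorvik
2. e -> o, i -> u / B C0 _: fires at position(s) 7: gogorvuk
surface: gogorvuk

cell KEL=ri, MOD=fe:
underlying: gogor-vi-mk
1. g -> k, z -> s / _ #: no change
2. e -> o, i -> u / B C0 _: fires at position(s) 7: gogorvumk
surface: gogorvumk


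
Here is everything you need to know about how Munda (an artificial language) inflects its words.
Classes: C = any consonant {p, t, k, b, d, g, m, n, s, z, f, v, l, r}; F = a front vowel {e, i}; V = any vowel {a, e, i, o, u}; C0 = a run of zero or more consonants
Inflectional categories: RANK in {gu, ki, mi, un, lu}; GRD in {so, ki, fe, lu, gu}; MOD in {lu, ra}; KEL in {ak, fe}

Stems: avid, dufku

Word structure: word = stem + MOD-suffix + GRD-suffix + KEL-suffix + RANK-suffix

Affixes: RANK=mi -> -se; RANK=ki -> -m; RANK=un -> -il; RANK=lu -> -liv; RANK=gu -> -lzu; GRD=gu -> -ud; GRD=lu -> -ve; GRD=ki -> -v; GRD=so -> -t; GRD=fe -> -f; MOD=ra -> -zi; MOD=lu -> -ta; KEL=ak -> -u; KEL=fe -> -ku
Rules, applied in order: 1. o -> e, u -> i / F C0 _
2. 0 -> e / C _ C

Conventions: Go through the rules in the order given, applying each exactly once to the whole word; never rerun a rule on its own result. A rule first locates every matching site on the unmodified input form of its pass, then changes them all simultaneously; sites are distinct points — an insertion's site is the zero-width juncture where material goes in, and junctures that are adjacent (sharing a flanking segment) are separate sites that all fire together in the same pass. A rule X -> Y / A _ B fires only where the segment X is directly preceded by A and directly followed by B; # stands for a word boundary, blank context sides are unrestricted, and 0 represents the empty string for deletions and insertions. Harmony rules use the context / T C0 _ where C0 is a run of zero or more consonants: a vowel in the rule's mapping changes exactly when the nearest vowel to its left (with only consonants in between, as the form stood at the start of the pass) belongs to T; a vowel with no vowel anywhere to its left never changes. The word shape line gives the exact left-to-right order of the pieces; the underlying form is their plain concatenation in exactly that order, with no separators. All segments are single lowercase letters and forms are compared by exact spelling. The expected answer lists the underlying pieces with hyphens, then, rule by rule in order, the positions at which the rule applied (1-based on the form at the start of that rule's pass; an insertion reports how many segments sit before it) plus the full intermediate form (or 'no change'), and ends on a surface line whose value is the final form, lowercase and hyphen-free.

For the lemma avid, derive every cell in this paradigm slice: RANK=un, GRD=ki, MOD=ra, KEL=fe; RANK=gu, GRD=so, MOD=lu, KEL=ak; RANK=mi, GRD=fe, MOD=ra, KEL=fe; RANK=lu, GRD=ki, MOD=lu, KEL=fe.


cell RANK=un, GRD=ki, MOD=ra, KEL=fe:
underlying: avid-zi-v-ku-il
1. o -> e, u -> i / F C0 _: fires at position(s) 9: avidzivkiil
2. 0 -> e / C _ C: inserts after position(s) 4, 7: avidezivekiil
surface: avidezivekiil

cell RANK=gu, GRD=so, MOD=lu, KEL=ak:
underlying: avid-ta-t-u-lzu
1. o -> e, u -> i / F C0 _: no change
2. 0 -> e / C _ C: inserts after position(s) 4, 9: avidetatulezu
surface: avidetatulezu

cell RANK=mi, GRD=fe, MOD=ra, KEL=fe:
underlying: avid-zi-f-ku-se
1. o -> e, u -> i / F C0 _: fires at position(s) 9: avidzifkise
2. 0 -> e / C _ C: inserts after position(s) 4, 7: avidezifekise
surface: avidezifekise

cell RANK=lu, GRD=ki, MOD=lu, KEL=fe:
underlying: avid-ta-v-ku-liv
1. o -> e, u -> i / F C0 _: no change
2. 0 -> e / C _ C: inserts after position(s) 4, 7: avidetavekuliv
surface: avidetavekuliv


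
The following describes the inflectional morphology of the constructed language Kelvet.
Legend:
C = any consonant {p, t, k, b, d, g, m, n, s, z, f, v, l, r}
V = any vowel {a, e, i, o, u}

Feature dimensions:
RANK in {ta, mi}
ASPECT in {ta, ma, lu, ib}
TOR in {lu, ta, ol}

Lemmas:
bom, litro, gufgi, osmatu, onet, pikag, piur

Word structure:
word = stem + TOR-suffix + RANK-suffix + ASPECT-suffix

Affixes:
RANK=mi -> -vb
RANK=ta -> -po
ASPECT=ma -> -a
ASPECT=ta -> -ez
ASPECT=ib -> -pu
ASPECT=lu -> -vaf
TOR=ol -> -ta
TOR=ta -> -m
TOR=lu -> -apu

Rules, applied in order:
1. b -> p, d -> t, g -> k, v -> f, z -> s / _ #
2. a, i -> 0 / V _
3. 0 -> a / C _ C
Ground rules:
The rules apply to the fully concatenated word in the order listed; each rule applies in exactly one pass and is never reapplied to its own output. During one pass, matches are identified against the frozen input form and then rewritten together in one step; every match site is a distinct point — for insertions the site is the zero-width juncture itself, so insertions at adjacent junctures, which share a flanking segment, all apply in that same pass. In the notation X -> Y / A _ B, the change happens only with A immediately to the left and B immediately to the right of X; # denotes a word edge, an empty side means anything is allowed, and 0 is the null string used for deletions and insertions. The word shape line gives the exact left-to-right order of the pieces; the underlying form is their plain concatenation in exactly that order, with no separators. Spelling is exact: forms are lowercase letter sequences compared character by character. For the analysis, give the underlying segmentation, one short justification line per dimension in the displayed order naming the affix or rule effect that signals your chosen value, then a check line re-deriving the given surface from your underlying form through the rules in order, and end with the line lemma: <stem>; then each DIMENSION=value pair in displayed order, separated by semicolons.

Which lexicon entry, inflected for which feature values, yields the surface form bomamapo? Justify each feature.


underlying: bom-m-po-a
RANK=ta - signalled by the affix -po
ASPECT=ma - signalled by the affix -a
TOR=ta - signalled by the affix -m
check: bommpoa -> bommpoa -> bommpo -> bomamapo
lemma: bom; RANK=ta; ASPECT=ma; TOR=ta


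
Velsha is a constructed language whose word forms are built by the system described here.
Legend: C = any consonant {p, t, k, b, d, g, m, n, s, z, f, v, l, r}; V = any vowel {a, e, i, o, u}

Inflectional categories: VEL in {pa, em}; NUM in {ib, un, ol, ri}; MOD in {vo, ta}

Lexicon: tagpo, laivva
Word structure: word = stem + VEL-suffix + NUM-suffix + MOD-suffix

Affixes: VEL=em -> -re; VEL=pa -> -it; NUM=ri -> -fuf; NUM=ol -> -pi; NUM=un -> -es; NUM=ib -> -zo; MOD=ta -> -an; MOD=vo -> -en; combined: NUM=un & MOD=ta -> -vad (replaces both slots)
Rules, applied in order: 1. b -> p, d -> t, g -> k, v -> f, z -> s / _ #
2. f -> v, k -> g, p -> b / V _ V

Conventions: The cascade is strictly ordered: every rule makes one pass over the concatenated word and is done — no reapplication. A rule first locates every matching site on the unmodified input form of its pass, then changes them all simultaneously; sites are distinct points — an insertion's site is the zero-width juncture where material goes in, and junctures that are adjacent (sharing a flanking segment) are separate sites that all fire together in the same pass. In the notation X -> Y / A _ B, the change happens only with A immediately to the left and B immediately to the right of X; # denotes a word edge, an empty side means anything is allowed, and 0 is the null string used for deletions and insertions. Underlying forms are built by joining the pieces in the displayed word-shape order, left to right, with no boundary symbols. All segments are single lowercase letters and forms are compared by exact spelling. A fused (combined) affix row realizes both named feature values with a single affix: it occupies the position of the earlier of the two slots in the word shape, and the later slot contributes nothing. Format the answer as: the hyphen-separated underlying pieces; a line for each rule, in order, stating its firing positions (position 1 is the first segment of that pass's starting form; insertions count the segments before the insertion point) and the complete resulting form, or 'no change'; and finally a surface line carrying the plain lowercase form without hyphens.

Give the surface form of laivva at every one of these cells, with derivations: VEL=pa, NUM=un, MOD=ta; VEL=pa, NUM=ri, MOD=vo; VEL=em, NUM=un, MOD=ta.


cell VEL=pa, NUM=un, MOD=ta:
underlying: laivva-it-vad
1. b -> p, d -> t, g -> k, v -> f, z -> s / _ #: fires at position(s) 11: laivvaitvat
2. f -> v, k -> g, p -> b / V _ V: no change
surface: laivvaitvat

cell VEL=pa, NUM=ri, MOD=vo:
underlying: laivva-it-fuf-en
1. b -> p, d -> t, g -> k, v -> f, z -> s / _ #: no change
2. f -> v, k -> g, p -> b / V _ V: fires at position(s) 11: laivvaitfuven
surface: laivvaitfuven

cell VEL=em, NUM=un, MOD=ta:
underlying: laivva-re-vad
1. b -> p, d -> t, g -> k, v -> f, z -> s / _ #: fires at position(s) 11: laivvarevat
2. f -> v, k -> g, p -> b / V _ V: no change
surface: laivvarevat


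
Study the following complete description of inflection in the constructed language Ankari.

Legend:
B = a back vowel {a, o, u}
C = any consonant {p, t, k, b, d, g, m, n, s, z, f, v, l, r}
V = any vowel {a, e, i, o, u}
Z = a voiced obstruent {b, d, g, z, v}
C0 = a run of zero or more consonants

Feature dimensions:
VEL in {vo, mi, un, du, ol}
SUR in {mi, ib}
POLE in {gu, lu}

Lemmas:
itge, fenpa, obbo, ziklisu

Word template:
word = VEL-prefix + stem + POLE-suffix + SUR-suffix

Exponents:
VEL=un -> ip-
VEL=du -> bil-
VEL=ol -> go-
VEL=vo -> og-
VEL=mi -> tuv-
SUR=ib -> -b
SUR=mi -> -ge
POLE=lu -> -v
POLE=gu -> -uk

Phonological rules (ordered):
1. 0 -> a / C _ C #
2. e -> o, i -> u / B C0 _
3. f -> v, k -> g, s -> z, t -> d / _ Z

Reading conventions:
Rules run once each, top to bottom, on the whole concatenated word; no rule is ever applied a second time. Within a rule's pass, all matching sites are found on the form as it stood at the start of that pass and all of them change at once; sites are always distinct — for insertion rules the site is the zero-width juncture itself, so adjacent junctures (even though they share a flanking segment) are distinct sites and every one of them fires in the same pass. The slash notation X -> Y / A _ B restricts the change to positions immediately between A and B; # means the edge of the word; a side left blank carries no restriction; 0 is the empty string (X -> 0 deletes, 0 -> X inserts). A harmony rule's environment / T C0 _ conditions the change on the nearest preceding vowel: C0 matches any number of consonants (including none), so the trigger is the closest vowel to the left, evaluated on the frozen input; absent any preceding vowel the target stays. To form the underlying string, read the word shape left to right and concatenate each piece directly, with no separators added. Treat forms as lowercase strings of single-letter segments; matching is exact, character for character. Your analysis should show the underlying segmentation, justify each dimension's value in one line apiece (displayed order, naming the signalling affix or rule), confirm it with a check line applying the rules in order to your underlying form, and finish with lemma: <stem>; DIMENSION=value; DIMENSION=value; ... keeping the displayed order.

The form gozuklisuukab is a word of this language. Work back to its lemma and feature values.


underlying: go-ziklisu-uk-b
VEL=ol - signalled by the affix go-
SUR=ib - signalled by the affix -b
POLE=gu - signalled by the affix -uk
check: goziklisuukb -> goziklisuukab -> gozuklisuukab -> gozuklisuukab
lemma: ziklisu; VEL=ol; SUR=ib; POLE=gu


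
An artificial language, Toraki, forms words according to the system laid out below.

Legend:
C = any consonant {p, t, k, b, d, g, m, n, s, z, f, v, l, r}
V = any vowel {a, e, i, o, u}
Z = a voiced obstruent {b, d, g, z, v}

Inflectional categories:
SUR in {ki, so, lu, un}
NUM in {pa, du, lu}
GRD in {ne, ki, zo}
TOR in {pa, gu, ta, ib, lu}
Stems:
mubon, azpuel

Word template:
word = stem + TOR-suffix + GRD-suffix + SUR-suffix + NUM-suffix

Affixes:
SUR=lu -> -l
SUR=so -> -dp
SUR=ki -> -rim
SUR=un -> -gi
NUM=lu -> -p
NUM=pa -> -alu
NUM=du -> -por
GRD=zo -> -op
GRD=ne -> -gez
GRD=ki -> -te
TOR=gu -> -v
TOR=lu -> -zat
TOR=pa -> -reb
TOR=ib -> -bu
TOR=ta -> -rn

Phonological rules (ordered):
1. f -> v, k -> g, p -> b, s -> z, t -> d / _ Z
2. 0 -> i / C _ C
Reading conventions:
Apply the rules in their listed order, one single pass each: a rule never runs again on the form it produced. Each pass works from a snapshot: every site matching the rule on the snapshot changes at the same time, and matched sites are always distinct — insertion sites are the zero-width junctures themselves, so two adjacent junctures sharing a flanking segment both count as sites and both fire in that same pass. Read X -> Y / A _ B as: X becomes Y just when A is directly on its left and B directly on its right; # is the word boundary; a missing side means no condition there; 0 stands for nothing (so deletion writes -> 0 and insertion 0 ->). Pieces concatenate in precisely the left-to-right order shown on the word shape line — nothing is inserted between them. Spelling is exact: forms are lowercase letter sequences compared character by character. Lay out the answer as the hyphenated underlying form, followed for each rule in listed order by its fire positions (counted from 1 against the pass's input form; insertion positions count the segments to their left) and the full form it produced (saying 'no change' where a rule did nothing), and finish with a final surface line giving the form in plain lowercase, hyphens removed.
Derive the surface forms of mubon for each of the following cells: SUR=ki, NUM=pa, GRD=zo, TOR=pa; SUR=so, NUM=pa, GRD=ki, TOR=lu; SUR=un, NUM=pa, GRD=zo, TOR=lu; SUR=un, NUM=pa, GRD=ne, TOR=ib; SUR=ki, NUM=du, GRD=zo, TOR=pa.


cell SUR=ki, NUM=pa, GRD=zo, TOR=pa:
underlying: mubon-reb-op-rim-alu
1. f -> v, k -> g, p -> b, s -> z, t -> d / _ Z: no change
2. 0 -> i / C _ C: inserts after position(s) 5, 10: mubonirebopirimalu
surface: mubonirebopirimalu

cell SUR=so, NUM=pa, GRD=ki, TOR=lu:
underlying: mubon-zat-te-dp-alu
1. f -> v, k -> g, p -> b, s -> z, t -> d / _ Z: no change
2. 0 -> i / C _ C: inserts after position(s) 5, 8, 11: mubonizatitedipalu
surface: mubonizatitedipalu

cell SUR=un, NUM=pa, GRD=zo, TOR=lu:
underlying: mubon-zat-op-gi-alu
1. f -> v, k -> g, p -> b, s -> z, t -> d / _ Z: fires at position(s) 10: mubonzatobgialu
2. 0 -> i / C _ C: inserts after position(s) 5, 10: mubonizatobigialu
surface: mubonizatobigialu

cell SUR=un, NUM=pa, GRD=ne, TOR=ib:
underlying: mubon-bu-gez-gi-alu
1. f -> v, k -> g, p -> b, s -> z, t -> d / _ Z: no change
2. 0 -> i / C _ C: inserts after position(s) 5, 10: mubonibugezigialu
surface: mubonibugezigialu

cell SUR=ki, NUM=du, GRD=zo, TOR=pa:
underlying: mubon-reb-op-rim-por
1. f -> v, k -> g, p -> b, s -> z, t -> d / _ Z: no change
2. 0 -> i / C _ C: inserts after position(s) 5, 10, 13: mubonirebopirimipor
surface: mubonirebopirimipor


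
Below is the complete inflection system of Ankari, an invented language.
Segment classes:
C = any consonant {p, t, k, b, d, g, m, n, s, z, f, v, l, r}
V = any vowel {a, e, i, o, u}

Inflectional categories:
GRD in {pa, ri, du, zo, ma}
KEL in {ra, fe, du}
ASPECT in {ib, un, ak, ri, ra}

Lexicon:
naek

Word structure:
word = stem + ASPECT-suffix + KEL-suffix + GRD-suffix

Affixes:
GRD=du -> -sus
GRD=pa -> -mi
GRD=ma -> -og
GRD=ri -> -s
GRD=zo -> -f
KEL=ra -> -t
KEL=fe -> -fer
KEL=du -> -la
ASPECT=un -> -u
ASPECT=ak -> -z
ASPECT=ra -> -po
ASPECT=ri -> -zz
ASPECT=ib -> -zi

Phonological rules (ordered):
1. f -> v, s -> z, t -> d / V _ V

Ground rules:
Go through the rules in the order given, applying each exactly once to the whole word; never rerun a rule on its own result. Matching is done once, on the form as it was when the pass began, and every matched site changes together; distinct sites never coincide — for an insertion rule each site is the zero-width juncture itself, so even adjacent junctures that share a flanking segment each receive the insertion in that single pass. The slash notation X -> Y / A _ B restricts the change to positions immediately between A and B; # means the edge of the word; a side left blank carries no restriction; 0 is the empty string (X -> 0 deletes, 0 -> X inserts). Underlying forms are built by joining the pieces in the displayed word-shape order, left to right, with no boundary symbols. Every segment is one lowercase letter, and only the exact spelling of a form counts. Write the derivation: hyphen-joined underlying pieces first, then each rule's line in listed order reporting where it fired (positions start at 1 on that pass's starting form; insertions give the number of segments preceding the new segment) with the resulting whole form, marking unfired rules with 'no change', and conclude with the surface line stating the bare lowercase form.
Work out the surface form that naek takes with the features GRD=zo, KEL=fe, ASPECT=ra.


underlying: naek-po-fer-f
1. f -> v, s -> z, t -> d / V _ V: fires at position(s) 7: naekpoverf
surface: naekpoverf


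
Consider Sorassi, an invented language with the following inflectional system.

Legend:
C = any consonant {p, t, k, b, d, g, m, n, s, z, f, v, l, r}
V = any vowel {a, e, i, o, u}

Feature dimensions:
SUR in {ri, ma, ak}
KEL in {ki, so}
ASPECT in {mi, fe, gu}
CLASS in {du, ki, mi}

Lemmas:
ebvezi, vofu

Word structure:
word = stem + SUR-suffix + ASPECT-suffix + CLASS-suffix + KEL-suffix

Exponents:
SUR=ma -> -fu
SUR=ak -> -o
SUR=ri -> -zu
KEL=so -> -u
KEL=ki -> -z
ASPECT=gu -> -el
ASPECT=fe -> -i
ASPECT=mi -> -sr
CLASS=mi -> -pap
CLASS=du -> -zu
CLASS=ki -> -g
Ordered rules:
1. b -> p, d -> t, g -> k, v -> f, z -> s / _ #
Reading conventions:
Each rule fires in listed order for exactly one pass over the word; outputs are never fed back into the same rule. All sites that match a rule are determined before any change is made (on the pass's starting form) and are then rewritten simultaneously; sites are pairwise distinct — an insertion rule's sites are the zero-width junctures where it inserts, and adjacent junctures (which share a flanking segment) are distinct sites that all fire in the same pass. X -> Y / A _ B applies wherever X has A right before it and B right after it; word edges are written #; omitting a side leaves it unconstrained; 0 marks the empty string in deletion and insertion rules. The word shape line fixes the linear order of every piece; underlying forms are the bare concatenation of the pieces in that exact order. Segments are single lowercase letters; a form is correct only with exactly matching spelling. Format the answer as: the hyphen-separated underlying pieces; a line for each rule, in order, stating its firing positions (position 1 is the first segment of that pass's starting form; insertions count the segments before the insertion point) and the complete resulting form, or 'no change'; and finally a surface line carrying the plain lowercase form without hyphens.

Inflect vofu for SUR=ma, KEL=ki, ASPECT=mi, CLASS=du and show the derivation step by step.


underlying: vofu-fu-sr-zu-z
1. b -> p, d -> t, g -> k, v -> f, z -> s / _ #: fires at position(s) 11: vofufusrzus
surface: vofufusrzus


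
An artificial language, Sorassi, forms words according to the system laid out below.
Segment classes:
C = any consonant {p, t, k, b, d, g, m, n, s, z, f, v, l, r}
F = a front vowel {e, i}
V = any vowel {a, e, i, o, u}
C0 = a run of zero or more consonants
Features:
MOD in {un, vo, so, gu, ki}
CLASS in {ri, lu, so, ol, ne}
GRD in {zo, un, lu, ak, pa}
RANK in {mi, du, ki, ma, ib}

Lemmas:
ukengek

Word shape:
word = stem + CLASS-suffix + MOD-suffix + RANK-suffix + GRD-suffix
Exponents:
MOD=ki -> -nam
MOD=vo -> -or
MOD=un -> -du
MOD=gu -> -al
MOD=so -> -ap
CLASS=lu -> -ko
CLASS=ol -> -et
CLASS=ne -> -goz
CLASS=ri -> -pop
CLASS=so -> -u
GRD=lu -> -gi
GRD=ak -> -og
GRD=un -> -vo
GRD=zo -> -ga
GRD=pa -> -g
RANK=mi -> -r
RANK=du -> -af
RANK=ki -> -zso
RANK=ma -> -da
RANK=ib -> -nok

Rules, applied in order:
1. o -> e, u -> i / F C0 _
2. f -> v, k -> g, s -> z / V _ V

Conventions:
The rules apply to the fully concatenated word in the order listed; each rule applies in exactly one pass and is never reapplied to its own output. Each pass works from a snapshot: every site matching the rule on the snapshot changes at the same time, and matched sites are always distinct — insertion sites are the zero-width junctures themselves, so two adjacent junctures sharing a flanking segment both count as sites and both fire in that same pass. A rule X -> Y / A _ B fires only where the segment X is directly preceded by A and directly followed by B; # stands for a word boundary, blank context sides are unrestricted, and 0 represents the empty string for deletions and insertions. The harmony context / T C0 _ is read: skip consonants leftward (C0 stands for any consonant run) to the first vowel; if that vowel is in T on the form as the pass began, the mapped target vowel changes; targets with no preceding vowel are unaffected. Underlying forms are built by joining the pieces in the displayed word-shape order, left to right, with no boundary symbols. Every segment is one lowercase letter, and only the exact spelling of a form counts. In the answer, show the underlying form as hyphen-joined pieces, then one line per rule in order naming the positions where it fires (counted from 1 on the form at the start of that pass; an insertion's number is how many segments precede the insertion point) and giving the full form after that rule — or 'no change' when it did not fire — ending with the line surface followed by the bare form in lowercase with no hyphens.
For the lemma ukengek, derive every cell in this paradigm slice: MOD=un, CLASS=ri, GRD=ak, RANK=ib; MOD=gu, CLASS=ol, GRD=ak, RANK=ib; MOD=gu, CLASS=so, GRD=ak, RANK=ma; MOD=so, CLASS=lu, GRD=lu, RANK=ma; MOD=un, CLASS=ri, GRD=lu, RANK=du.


cell MOD=un, CLASS=ri, GRD=ak, RANK=ib:
underlying: ukengek-pop-du-nok-og
1. o -> e, u -> i / F C0 _: fires at position(s) 9: ukengekpepdunokog
2. f -> v, k -> g, s -> z / V _ V: fires at position(s) 2, 15: ugengekpepdunogog
surface: ugengekpepdunogog

cell MOD=gu, CLASS=ol, GRD=ak, RANK=ib:
underlying: ukengek-et-al-nok-og
1. o -> e, u -> i / F C0 _: no change
2. f -> v, k -> g, s -> z / V _ V: fires at position(s) 2, 7, 14: ugengegetalnogog
surface: ugengegetalnogog

cell MOD=gu, CLASS=so, GRD=ak, RANK=ma:
underlying: ukengek-u-al-da-og
1. o -> e, u -> i / F C0 _: fires at position(s) 8: ukengekialdaog
2. f -> v, k -> g, s -> z / V _ V: fires at position(s) 2, 7: ugengegialdaog
surface: ugengegialdaog

cell MOD=so, CLASS=lu, GRD=lu, RANK=ma:
underlying: ukengek-ko-ap-da-gi
1. o -> e, u -> i / F C0 _: fires at position(s) 9: ukengekkeapdagi
2. f -> v, k -> g, s -> z / V _ V: fires at position(s) 2: ugengekkeapdagi
surface: ugengekkeapdagi

cell MOD=un, CLASS=ri, GRD=lu, RANK=du:
underlying: ukengek-pop-du-af-gi
1. o -> e, u -> i / F C0 _: fires at position(s) 9: ukengekpepduafgi
2. f -> v, k -> g, s -> z / V _ V: fires at position(s) 2: ugengekpepduafgi
surface: ugengekpepduafgi


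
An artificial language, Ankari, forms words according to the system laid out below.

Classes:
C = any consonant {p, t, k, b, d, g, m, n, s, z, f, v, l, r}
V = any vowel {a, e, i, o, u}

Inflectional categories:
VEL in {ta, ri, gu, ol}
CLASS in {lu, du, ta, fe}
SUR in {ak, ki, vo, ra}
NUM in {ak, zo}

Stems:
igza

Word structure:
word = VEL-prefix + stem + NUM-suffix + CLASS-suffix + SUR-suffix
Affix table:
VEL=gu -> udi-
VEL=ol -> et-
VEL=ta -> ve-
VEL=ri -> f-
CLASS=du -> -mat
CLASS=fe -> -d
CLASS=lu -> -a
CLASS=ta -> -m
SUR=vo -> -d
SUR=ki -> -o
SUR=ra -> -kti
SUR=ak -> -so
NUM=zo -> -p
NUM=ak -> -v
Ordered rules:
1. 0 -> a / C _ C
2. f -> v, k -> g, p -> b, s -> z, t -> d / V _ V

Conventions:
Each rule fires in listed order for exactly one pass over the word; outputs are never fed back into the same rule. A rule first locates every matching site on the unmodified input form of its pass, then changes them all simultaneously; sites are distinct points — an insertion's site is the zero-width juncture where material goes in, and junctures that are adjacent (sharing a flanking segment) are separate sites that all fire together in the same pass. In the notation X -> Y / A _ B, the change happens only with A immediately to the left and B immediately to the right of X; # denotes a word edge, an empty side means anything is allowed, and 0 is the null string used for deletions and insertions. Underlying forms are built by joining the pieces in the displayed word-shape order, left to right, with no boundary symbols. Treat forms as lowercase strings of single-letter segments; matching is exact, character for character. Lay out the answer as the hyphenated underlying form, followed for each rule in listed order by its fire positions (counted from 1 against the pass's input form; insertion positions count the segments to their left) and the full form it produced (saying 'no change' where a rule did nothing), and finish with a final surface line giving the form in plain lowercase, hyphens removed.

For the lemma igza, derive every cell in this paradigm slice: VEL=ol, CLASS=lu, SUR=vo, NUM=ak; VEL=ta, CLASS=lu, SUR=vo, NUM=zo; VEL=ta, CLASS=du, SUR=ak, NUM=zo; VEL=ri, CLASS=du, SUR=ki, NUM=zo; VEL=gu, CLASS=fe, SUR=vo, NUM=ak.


cell VEL=ol, CLASS=lu, SUR=vo, NUM=ak:
underlying: et-igza-v-a-d
1. 0 -> a / C _ C: inserts after position(s) 4: etigazavad
2. f -> v, k -> g, p -> b, s -> z, t -> d / V _ V: fires at position(s) 2: edigazavad
surface: edigazavad

cell VEL=ta, CLASS=lu, SUR=vo, NUM=zo:
underlying: ve-igza-p-a-d
1. 0 -> a / C _ C: inserts after position(s) 4: veigazapad
2. f -> v, k -> g, p -> b, s -> z, t -> d / V _ V: fires at position(s) 8: veigazabad
surface: veigazabad

cell VEL=ta, CLASS=du, SUR=ak, NUM=zo:
underlying: ve-igza-p-mat-so
1. 0 -> a / C _ C: inserts after position(s) 4, 7, 10: veigazapamataso
2. f -> v, k -> g, p -> b, s -> z, t -> d / V _ V: fires at position(s) 8, 12, 14: veigazabamadazo
surface: veigazabamadazo

cell VEL=ri, CLASS=du, SUR=ki, NUM=zo:
underlying: f-igza-p-mat-o
1. 0 -> a / C _ C: inserts after position(s) 3, 6: figazapamato
2. f -> v, k -> g, p -> b, s -> z, t -> d / V _ V: fires at position(s) 7, 11: figazabamado
surface: figazabamado

cell VEL=gu, CLASS=fe, SUR=vo, NUM=ak:
underlying: udi-igza-v-d-d
1. 0 -> a / C _ C: inserts after position(s) 5, 8, 9: udiigazavadad
2. f -> v, k -> g, p -> b, s -> z, t -> d / V _ V: no change
surface: udiigazavadad


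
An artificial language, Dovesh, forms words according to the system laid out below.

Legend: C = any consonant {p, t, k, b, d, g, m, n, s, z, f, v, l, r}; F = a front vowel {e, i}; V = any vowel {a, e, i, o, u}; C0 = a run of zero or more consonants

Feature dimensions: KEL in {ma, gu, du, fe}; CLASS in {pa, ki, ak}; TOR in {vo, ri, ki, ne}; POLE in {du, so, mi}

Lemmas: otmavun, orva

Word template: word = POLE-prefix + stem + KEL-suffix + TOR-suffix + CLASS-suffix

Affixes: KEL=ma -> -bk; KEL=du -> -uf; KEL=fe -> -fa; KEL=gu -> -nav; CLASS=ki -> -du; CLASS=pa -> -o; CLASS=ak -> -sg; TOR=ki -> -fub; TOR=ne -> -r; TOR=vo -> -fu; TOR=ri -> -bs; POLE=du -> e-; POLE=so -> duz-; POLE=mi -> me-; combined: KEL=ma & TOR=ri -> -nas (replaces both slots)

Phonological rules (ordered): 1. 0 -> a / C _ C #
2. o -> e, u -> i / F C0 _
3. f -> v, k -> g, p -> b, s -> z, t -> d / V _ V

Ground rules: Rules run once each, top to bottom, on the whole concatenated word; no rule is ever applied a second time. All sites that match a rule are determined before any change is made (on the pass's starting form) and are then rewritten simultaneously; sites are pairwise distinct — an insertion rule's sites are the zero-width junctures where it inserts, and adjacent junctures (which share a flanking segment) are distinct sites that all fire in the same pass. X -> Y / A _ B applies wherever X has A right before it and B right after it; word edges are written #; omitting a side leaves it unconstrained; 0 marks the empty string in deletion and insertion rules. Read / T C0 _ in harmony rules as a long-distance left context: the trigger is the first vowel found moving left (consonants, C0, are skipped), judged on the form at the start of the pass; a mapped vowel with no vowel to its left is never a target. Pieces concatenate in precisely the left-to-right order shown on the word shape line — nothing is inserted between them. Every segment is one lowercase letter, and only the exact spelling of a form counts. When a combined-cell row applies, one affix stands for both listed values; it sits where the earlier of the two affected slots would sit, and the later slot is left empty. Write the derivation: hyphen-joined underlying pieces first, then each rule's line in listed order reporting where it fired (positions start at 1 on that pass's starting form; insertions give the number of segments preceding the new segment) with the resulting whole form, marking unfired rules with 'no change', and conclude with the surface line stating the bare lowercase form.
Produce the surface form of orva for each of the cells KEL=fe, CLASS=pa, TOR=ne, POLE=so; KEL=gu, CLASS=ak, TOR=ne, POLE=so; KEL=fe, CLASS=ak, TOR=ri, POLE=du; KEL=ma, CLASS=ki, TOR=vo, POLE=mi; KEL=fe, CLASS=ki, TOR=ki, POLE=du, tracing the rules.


cell KEL=fe, CLASS=pa, TOR=ne, POLE=so:
underlying: duz-orva-fa-r-o
1. 0 -> a / C _ C #: no change
2. o -> e, u -> i / F C0 _: no change
3. f -> v, k -> g, p -> b, s -> z, t -> d / V _ V: fires at position(s) 8: duzorvavaro
surface: duzorvavaro

cell KEL=gu, CLASS=ak, TOR=ne, POLE=so:
underlying: duz-orva-nav-r-sg
1. 0 -> a / C _ C #: inserts after position(s) 12: duzorvanavrsag
2. o -> e, u -> i / F C0 _: no change
3. f -> v, k -> g, p -> b, s -> z, t -> d / V _ V: no change
surface: duzorvanavrsag

cell KEL=fe, CLASS=ak, TOR=ri, POLE=du:
underlying: e-orva-fa-bs-sg
1. 0 -> a / C _ C #: inserts after position(s) 10: eorvafabssag
2. o -> e, u -> i / F C0 _: fires at position(s) 2: eervafabssag
3. f -> v, k -> g, p -> b, s -> z, t -> d / V _ V: fires at position(s) 6: eervavabssag
surface: eervavabssag

cell KEL=ma, CLASS=ki, TOR=vo, POLE=mi:
underlying: me-orva-bk-fu-du
1. 0 -> a / C _ C #: no change
2. o -> e, u -> i / F C0 _: fires at position(s) 3: meervabkfudu
3. f -> v, k -> g, p -> b, s -> z, t -> d / V _ V: no change
surface: meervabkfudu

cell KEL=fe, CLASS=ki, TOR=ki, POLE=du:
underlying: e-orva-fa-fub-du
1. 0 -> a / C _ C #: no change
2. o -> e, u -> i / F C0 _: fires at position(s) 2: eervafafubdu
3. f -> v, k -> g, p -> b, s -> z, t -> d / V _ V: fires at position(s) 6, 8: eervavavubdu
surface: eervavavubdu


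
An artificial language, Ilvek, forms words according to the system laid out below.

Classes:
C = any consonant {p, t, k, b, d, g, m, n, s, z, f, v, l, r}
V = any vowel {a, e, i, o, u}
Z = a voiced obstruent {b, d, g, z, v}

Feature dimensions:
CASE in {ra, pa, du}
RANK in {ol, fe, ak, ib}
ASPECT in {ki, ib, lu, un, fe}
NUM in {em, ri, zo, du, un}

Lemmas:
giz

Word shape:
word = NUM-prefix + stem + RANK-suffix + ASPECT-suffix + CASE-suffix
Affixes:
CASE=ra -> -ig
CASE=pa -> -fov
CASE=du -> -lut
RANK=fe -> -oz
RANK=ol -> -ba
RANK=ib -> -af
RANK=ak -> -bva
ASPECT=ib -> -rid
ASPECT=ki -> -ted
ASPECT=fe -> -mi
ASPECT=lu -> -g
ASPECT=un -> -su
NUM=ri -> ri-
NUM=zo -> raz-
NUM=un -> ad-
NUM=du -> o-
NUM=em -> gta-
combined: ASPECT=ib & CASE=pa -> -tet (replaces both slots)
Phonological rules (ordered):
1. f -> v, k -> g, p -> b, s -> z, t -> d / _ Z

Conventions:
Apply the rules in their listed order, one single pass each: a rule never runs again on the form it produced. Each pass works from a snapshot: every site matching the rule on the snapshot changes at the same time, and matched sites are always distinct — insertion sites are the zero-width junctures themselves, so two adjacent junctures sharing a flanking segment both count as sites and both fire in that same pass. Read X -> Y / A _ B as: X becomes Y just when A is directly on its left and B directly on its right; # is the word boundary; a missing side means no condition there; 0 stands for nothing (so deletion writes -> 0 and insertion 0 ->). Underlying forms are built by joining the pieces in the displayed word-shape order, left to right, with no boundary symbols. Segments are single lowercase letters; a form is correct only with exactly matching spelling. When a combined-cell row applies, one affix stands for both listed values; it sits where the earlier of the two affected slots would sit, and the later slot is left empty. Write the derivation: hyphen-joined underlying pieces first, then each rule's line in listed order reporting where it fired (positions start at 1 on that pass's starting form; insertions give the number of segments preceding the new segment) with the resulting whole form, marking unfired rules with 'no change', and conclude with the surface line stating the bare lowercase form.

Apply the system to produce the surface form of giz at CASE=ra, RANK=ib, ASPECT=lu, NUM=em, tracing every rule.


underlying: gta-giz-af-g-ig
1. f -> v, k -> g, p -> b, s -> z, t -> d / _ Z: fires at position(s) 8: gtagizavgig
surface: gtagizavgig
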